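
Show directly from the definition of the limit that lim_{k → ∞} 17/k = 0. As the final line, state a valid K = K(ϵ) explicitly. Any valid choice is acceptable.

K = 17/ϵ

Fix ϵ > 0. For k ≥ 1, |17/k − 0| = 17/(k) ≤ 17/k.
We need 17/k < ϵ, i.e. k > 17/ϵ.
Take K = 17/ϵ. If k > K then |17/k| ≤ 17/k < ϵ.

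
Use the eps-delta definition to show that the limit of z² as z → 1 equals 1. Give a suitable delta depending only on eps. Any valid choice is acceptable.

Let eps > 0 be given. We seek delta > 0 with 0 < |z − 1| < delta ⇒ |z² − 1| < eps.
Factor: z² − 1 = (z − 1)(z + 1), so |z² − 1| = |z − 1|·|z + 1|.
Restrict delta ≤ 1. Then |z − 1| < 1 gives |z| < 2, so by the triangle inequality |z + 1| ≤ 2 + 1 = 3.
Hence |z² − 1| ≤ 3|z − 1|, which is < eps once |z − 1| < eps/3.
Take delta = min(1, eps/3). If 0 < |z − 1| < delta then both bounds hold and |z² − 1| ≤ 3|z − 1| < 3·(eps/3) = eps.

delta = min(1, eps/3)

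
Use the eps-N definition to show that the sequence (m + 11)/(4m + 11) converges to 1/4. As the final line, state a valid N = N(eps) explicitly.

Fix eps > 0. For m ≥ 1, |(m + 11)/(4m + 11) − (1/4)| = |33|/(4(4m + 11)) = 33/(4(4m + 11)).
Since 4m + 11 ≥ 4m for m ≥ 1, this is ≤ 33/(4·4m) = (33/16)/m.
So |(m + 11)/(4m + 11) − (1/4)| < eps whenever m > (33/16)/eps.
Take N = (33/16)/eps. If m > N then |(m + 11)/(4m + 11) − (1/4)| ≤ (33/16)/m < eps.

N = (33/16)/eps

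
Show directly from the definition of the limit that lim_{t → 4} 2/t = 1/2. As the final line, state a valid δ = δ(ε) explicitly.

δ = min(2, 4ε)

Suppose ε > 0. We seek δ > 0 such that 0 < |t − 4| < δ implies |2/t − (1/2)| < ε.
|2/t − (1/2)| = 2·|4 − t|/(4·|t|) = 2|t − 4|/(4|t|).
Restrict δ ≤ 2. Then |t − 4| < 2 gives |t| > 2, so 4|t| > 8.
Then |2/t − (1/2)| < 2|t − 4|/8, which is < ε when |t − 4| < 4ε.
Take δ = min(2, 4ε). Then 0 < |t − 4| < δ gives both |t − 4| < 2 and |t − 4| < 4ε, so |2/t − (1/2)| < ε.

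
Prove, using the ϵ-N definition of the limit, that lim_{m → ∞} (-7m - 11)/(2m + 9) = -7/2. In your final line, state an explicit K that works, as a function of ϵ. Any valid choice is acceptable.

K = (41/4)/ϵ

Let ϵ > 0 be given. For m ≥ 1, |(-7m - 11)/(2m + 9) + 7/2| = |41|/(2(2m + 9)) = 41/(2(2m + 9)).
Since 2m + 9 ≥ 2m for m ≥ 1, this is ≤ 41/(2·2m) = (41/4)/m.
So |(-7m - 11)/(2m + 9) + 7/2| < ϵ whenever m > (41/4)/ϵ.
Take K = (41/4)/ϵ. If m > K then |(-7m - 11)/(2m + 9) + 7/2| ≤ (41/4)/m < ϵ.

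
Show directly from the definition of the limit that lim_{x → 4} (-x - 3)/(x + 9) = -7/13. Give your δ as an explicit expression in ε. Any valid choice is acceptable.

Let ε > 0. We want δ > 0 with 0 < |x − 4| < δ ⇒ |(-x - 3)/(x + 9) + 7/13| < ε.
Combining over a common denominator, (-x - 3)/(x + 9) + 7/13 = [(-x - 3)·13 − (-7)·(x + 9)] / [13·(x + 9)] = -6(x − 4) / (13(x + 9)).
So |(-x - 3)/(x + 9) + 7/13| = 6|x − 4| / (13·|x + 9|).
Restrict δ ≤ 13/2. Then |x − 4| < 13/2 gives |x + 9| = |(x − 4) + 13| ≥ 13 − 13/2 = 13/2.
Hence |(-x - 3)/(x + 9) + 7/13| < 6|x − 4|/(13·(13/2)) = (12/169)|x − 4|, which is < ε once |x − 4| < (169/12)ε.
Take δ = min(13/2, (169/12)ε). Then 0 < |x − 4| < δ forces both bounds, so |(-x - 3)/(x + 9) + 7/13| < ε.

δ = min(13/2, (169/12)ε)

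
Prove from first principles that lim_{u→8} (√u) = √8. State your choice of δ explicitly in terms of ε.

Let ε > 0. We want δ > 0 such that 0 < |u − 8| < δ implies |√u − √8| < ε.
Multiplying by the conjugate, |√u − √8| = |u − 8|/(√u + √8).
Restrict δ ≤ 8 so that |u − 8| < 8 forces u > 0, and then √u + √8 > √8.
Hence |√u − √8| < |u − 8|/√8, which is < ε once |u − 8| < √8·ε.
Take δ = min(8, √8·ε). If 0 < |u − 8| < δ then u > 0 and |√u − √8| < |u − 8|/√8 < ε.

δ = min(8, √8·ε)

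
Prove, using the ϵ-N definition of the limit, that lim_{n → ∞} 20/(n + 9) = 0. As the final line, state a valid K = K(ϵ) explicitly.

K = 20/ϵ

Fix ϵ > 0. For n ≥ 1, |20/(n + 9) − 0| = 20/(n + 9) ≤ 20/n.
We need 20/n < ϵ, i.e. n > 20/ϵ.
Take K = 20/ϵ. If n > K then |20/(n + 9)| ≤ 20/n < ϵ.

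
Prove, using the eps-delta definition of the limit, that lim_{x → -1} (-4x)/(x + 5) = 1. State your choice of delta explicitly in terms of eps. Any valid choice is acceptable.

delta = min(2, (2/5)eps)

Let eps > 0. We want delta > 0 with 0 < |x + 1| < delta ⇒ |(-4x)/(x + 5) − 1| < eps.
Combining over a common denominator, (-4x)/(x + 5) − 1 = [(-4x)·4 − 4·(x + 5)] / [4·(x + 5)] = -20(x + 1) / (4(x + 5)).
So |(-4x)/(x + 5) − 1| = 20|x + 1| / (4·|x + 5|).
Require delta ≤ 2, so |x + 5| ≥ |4| − |x + 1| > 4 − 2 = 2.
Hence |(-4x)/(x + 5) − 1| < 20|x + 1|/(4·2) = (5/2)|x + 1|, which is < eps once |x + 1| < (2/5)eps.
Take delta = min(2, (2/5)eps). Then 0 < |x + 1| < delta forces both bounds, so |(-4x)/(x + 5) − 1| < eps.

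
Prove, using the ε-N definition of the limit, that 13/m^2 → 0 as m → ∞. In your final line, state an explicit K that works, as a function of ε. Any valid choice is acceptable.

Fix ε > 0. For m ≥ 1, |13/m^2 − 0| = 13/m^2.
13/m^2 < ε ⇔ m^2 > 13/ε ⇔ m > (13/ε)^{1/2}.
Take K = (13/ε)^{1/2}. Then m > K implies 13/m^2 < ε.

K = (13/ε)^{1/2}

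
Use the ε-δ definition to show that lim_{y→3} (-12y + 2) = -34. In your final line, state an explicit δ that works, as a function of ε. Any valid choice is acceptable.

δ = ε/12

Fix ε > 0. We need δ > 0 so that 0 < |y − 3| < δ implies |(-12y + 2) + 34| < ε.
Since (-12y + 2) + 34 = -12(y − 3), we have |(-12y + 2) + 34| = 12|y − 3|.
Thus it suffices that |y − 3| < ε/12.
Take δ = ε/12. If 0 < |y − 3| < δ then |(-12y + 2) + 34| = 12|y − 3| < 12·(ε/12) = ε.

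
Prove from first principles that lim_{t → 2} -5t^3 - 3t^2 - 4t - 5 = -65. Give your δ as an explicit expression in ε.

δ = min(2, ε/162)

Fix ε > 0. We want δ > 0 such that 0 < |t − 2| < δ implies |(-5t^3 - 3t^2 - 4t - 5) + 65| < ε.
(-5t^3 - 3t^2 - 4t - 5) + 65 = -5t^3 - 3t^2 - 4t + 60 = (t − 2)(-5t^2 - 13t - 30).
So |(-5t^3 - 3t^2 - 4t - 5) + 65| = |t − 2|·|-5t^2 - 13t - 30|.
Require δ ≤ 2. Then |t − 2| < 2 gives |t| < 4, and by the triangle inequality |-5t^2 - 13t - 30| ≤ 5·4^2 + 13·4 + 30 = 162.
Hence |(-5t^3 - 3t^2 - 4t - 5) + 65| ≤ 162|t − 2| < ε provided |t − 2| < ε/162.
Take δ = min(2, ε/162). Then 0 < |t − 2| < δ gives both |t − 2| < 2 and |t − 2| < ε/162, so |(-5t^3 - 3t^2 - 4t - 5) + 65| < ε.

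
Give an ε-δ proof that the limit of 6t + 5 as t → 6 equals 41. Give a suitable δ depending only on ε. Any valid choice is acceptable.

Suppose ε > 0. We need δ > 0 so that 0 < |t − 6| < δ implies |(6t + 5) − 41| < ε.
|(6t + 5) − 41| = |6t - 36| = 6|t − 6|.
So 6|t − 6| < ε exactly when |t − 6| < ε/6.
Choosing δ = ε/6 gives |(6t + 5) − 41| = 6|t − 6| < ε whenever |t − 6| < δ.

δ = ε/6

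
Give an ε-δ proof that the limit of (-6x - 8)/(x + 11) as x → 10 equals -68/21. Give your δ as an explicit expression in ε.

δ = min(21/2, (441/116)ε)

Let ε > 0 be given. We want δ > 0 with 0 < |x − 10| < δ ⇒ |(-6x - 8)/(x + 11) + 68/21| < ε.
Combining over a common denominator, (-6x - 8)/(x + 11) + 68/21 = [(-6x - 8)·21 − (-68)·(x + 11)] / [21·(x + 11)] = -58(x − 10) / (21(x + 11)).
So |(-6x - 8)/(x + 11) + 68/21| = 58|x − 10| / (21·|x + 11|).
Require δ ≤ 21/2, so |x + 11| ≥ |21| − |x − 10| > 21 − 21/2 = 21/2.
Hence |(-6x - 8)/(x + 11) + 68/21| < 58|x − 10|/(21·(21/2)) = (116/441)|x − 10|, which is < ε once |x − 10| < (441/116)ε.
Take δ = min(21/2, (441/116)ε). Then 0 < |x − 10| < δ forces both bounds, so |(-6x - 8)/(x + 11) + 68/21| < ε.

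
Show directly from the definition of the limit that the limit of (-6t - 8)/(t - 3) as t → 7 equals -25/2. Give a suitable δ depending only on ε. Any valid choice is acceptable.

Let ε > 0. We want δ > 0 with 0 < |t − 7| < δ ⇒ |(-6t - 8)/(t - 3) + 25/2| < ε.
Combining over a common denominator, (-6t - 8)/(t - 3) + 25/2 = [(-6t - 8)·4 − (-50)·(t - 3)] / [4·(t - 3)] = 26(t − 7) / (4(t - 3)).
So |(-6t - 8)/(t - 3) + 25/2| = 26|t − 7| / (4·|t − 3|).
Restrict δ ≤ 2. Then |t − 7| < 2 gives |t − 3| = |(t − 7) + 4| ≥ 4 − 2 = 2.
Hence |(-6t - 8)/(t - 3) + 25/2| < 26|t − 7|/(4·2) = (13/4)|t − 7|, which is < ε once |t − 7| < (4/13)ε.
Take δ = min(2, (4/13)ε). Then 0 < |t − 7| < δ forces both bounds, so |(-6t - 8)/(t - 3) + 25/2| < ε.

δ = min(2, (4/13)ε)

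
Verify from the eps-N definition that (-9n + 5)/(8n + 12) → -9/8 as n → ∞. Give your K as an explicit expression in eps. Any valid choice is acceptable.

K = (37/16)/eps

Let eps > 0 be given. For n ≥ 1, |(-9n + 5)/(8n + 12) + 9/8| = |148|/(8(8n + 12)) = 148/(8(8n + 12)).
Since 8n + 12 ≥ 8n for n ≥ 1, this is ≤ 148/(8·8n) = (37/16)/n.
So |(-9n + 5)/(8n + 12) + 9/8| < eps whenever n > (37/16)/eps.
Take K = (37/16)/eps. If n > K then |(-9n + 5)/(8n + 12) + 9/8| ≤ (37/16)/n < eps.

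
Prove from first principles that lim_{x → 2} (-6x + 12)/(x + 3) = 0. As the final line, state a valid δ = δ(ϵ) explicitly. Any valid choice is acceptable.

δ = min(5/2, (5/12)ϵ)

Suppose ϵ > 0. We want δ > 0 with 0 < |x − 2| < δ ⇒ |(-6x + 12)/(x + 3) − 0| < ϵ.
Combining over a common denominator, (-6x + 12)/(x + 3) − 0 = [(-6x + 12)·5 − 0·(x + 3)] / [5·(x + 3)] = -30(x − 2) / (5(x + 3)).
So |(-6x + 12)/(x + 3) − 0| = 30|x − 2| / (5·|x + 3|).
Restrict δ ≤ 5/2. Then |x − 2| < 5/2 gives |x + 3| = |(x − 2) + 5| ≥ 5 − 5/2 = 5/2.
Hence |(-6x + 12)/(x + 3) − 0| < 30|x − 2|/(5·(5/2)) = (12/5)|x − 2|, which is < ϵ once |x − 2| < (5/12)ϵ.
Take δ = min(5/2, (5/12)ϵ). Then 0 < |x − 2| < δ forces both bounds, so |(-6x + 12)/(x + 3) − 0| < ϵ.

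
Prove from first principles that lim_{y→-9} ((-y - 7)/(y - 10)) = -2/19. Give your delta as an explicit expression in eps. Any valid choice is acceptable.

Suppose eps > 0. We want delta > 0 with 0 < |y + 9| < delta ⇒ |(-y - 7)/(y - 10) + 2/19| < eps.
Combining over a common denominator, (-y - 7)/(y - 10) + 2/19 = [(-y - 7)·(-19) − 2·(y - 10)] / [(-19)·(y - 10)] = 17(y + 9) / ((-19)(y - 10)).
So |(-y - 7)/(y - 10) + 2/19| = 17|y + 9| / (19·|y − 10|).
Require delta ≤ 19/2, so |y − 10| ≥ |-19| − |y + 9| > 19 − 19/2 = 19/2.
Hence |(-y - 7)/(y - 10) + 2/19| < 17|y + 9|/(19·(19/2)) = (34/361)|y + 9|, which is < eps once |y + 9| < (361/34)eps.
Take delta = min(19/2, (361/34)eps). Then 0 < |y + 9| < delta forces both bounds, so |(-y - 7)/(y - 10) + 2/19| < eps.

delta = min(19/2, (361/34)eps)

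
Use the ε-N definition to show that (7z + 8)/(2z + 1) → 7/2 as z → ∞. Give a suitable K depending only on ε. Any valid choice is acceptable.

K = (9/4)/ε

Suppose ε > 0. We seek K > 0 such that z > K implies |(7z + 8)/(2z + 1) − (7/2)| < ε.
(7z + 8)/(2z + 1) − (7/2) = (2(7z + 8) − 7(2z + 1)) / (2(2z + 1)) = 9/(2(2z + 1)).
For z > 0 we have 2z + 1 > 2z, so |(7z + 8)/(2z + 1) − (7/2)| = 9/(2(2z + 1)) < 9/(2·2z) = (9/4)/z.
Thus |(7z + 8)/(2z + 1) − (7/2)| < ε whenever z > (9/4)/ε.
Take K = (9/4)/ε. If z > K then |(7z + 8)/(2z + 1) − (7/2)| < (9/4)/z < ε.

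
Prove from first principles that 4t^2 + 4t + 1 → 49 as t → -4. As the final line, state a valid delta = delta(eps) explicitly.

Fix eps > 0. We want delta > 0 such that 0 < |t + 4| < delta implies |(4t^2 + 4t + 1) − 49| < eps.
(4t^2 + 4t + 1) − 49 = 4t^2 + 4t - 48 = (t + 4)(4t - 12).
So |(4t^2 + 4t + 1) − 49| = |t + 4|·|4t - 12|.
Assume first that |t + 4| < 2, so |t| < 6. Then |4t - 12| ≤ 4·6 + 12 = 36.
Hence |(4t^2 + 4t + 1) − 49| ≤ 36|t + 4| < eps provided |t + 4| < eps/36.
Choosing delta = min(2, eps/36) ensures both conditions, hence |(4t^2 + 4t + 1) − 49| < eps.

delta = min(2, eps/36)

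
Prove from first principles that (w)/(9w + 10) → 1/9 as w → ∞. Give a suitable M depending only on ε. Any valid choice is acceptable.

Suppose ε > 0. We seek M > 0 such that w > M implies |(w)/(9w + 10) − (1/9)| < ε.
(w)/(9w + 10) − (1/9) = (9(w) − (9w + 10)) / (9(9w + 10)) = -10/(9(9w + 10)).
For w > 0 we have 9w + 10 > 9w, so |(w)/(9w + 10) − (1/9)| = 10/(9(9w + 10)) < 10/(9·9w) = (10/81)/w.
Thus |(w)/(9w + 10) − (1/9)| < ε whenever w > (10/81)/ε.
Take M = (10/81)/ε. If w > M then |(w)/(9w + 10) − (1/9)| < (10/81)/w < ε.

M = (10/81)/ε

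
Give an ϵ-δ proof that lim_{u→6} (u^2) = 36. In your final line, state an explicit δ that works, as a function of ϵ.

δ = min(1, ϵ/13)

Fix ϵ > 0. We seek δ > 0 with 0 < |u − 6| < δ ⇒ |u^2 − 36| < ϵ.
Factor: u^2 − 36 = (u − 6)(u + 6), so |u^2 − 36| = |u − 6|·|u + 6|.
Restrict δ ≤ 1. Then |u − 6| < 1 gives |u| < 7, so by the triangle inequality |u + 6| ≤ 7 + 6 = 13.
Hence |u^2 − 36| ≤ 13|u − 6|, which is < ϵ once |u − 6| < ϵ/13.
Take δ = min(1, ϵ/13). If 0 < |u − 6| < δ then both bounds hold and |u^2 − 36| ≤ 13|u − 6| < 13·(ϵ/13) = ϵ.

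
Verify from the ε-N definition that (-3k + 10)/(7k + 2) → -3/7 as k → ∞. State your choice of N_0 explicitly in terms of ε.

N_0 = (76/49)/ε

Suppose ε > 0. For k ≥ 1, |(-3k + 10)/(7k + 2) + 3/7| = |76|/(7(7k + 2)) = 76/(7(7k + 2)).
Since 7k + 2 ≥ 7k for k ≥ 1, this is ≤ 76/(7·7k) = (76/49)/k.
So |(-3k + 10)/(7k + 2) + 3/7| < ε whenever k > (76/49)/ε.
Take N_0 = (76/49)/ε. If k > N_0 then |(-3k + 10)/(7k + 2) + 3/7| ≤ (76/49)/k < ε.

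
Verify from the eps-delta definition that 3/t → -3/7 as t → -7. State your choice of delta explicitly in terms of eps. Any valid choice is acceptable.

delta = min(7/2, (49/6)eps)

Let eps > 0. We seek delta > 0 such that 0 < |t + 7| < delta implies |3/t + 3/7| < eps.
|3/t + 3/7| = 3·|-7 − t|/(7·|t|) = 3|t + 7|/(7|t|).
Require delta ≤ 7/2 so that |t| > 7 − 7/2 = 7/2, hence 7|t| > 49/2.
Then |3/t + 3/7| < 3|t + 7|/(49/2), which is < eps when |t + 7| < (49/6)eps.
Take delta = min(7/2, (49/6)eps). Then 0 < |t + 7| < delta gives both |t + 7| < 7/2 and |t + 7| < (49/6)eps, so |3/t + 3/7| < eps.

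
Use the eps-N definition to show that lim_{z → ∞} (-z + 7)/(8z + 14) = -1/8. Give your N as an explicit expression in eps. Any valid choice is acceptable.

Suppose eps > 0. We seek N > 0 such that z > N implies |(-z + 7)/(8z + 14) + 1/8| < eps.
(-z + 7)/(8z + 14) + 1/8 = (8(-z + 7) − (-1)(8z + 14)) / (8(8z + 14)) = 70/(8(8z + 14)).
For z > 0 we have 8z + 14 > 8z, so |(-z + 7)/(8z + 14) + 1/8| = 70/(8(8z + 14)) < 70/(8·8z) = (35/32)/z.
Thus |(-z + 7)/(8z + 14) + 1/8| < eps whenever z > (35/32)/eps.
Take N = (35/32)/eps. If z > N then |(-z + 7)/(8z + 14) + 1/8| < (35/32)/z < eps.

N = (35/32)/eps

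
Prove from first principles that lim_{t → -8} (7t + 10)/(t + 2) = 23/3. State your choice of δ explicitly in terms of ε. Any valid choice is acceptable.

Let ε > 0. We want δ > 0 with 0 < |t + 8| < δ ⇒ |(7t + 10)/(t + 2) − (23/3)| < ε.
Combining over a common denominator, (7t + 10)/(t + 2) − (23/3) = [(7t + 10)·(-6) − (-46)·(t + 2)] / [(-6)·(t + 2)] = 4(t + 8) / ((-6)(t + 2)).
So |(7t + 10)/(t + 2) − (23/3)| = 4|t + 8| / (6·|t + 2|).
Require δ ≤ 3, so |t + 2| ≥ |-6| − |t + 8| > 6 − 3 = 3.
Hence |(7t + 10)/(t + 2) − (23/3)| < 4|t + 8|/(6·3) = (2/9)|t + 8|, which is < ε once |t + 8| < (9/2)ε.
Take δ = min(3, (9/2)ε). Then 0 < |t + 8| < δ forces both bounds, so |(7t + 10)/(t + 2) − (23/3)| < ε.

δ = min(3, (9/2)ε)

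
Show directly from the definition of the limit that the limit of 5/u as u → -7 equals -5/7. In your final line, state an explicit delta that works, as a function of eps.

Suppose eps > 0. We seek delta > 0 such that 0 < |u + 7| < delta implies |5/u + 5/7| < eps.
|5/u + 5/7| = 5·|-7 − u|/(7·|u|) = 5|u + 7|/(7|u|).
Restrict delta ≤ 7/2. Then |u + 7| < 7/2 gives |u| > 7/2, so 7|u| > 49/2.
Then |5/u + 5/7| < 5|u + 7|/(49/2), which is < eps when |u + 7| < (49/10)eps.
Take delta = min(7/2, (49/10)eps). Then 0 < |u + 7| < delta gives both |u + 7| < 7/2 and |u + 7| < (49/10)eps, so |5/u + 5/7| < eps.

delta = min(7/2, (49/10)eps)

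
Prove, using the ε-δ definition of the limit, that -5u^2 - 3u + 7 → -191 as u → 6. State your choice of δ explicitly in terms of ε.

δ = min(1, ε/68)

Let ε > 0. We want δ > 0 such that 0 < |u − 6| < δ implies |(-5u^2 - 3u + 7) + 191| < ε.
(-5u^2 - 3u + 7) + 191 = -5u^2 - 3u + 198 = (u − 6)(-5u - 33).
So |(-5u^2 - 3u + 7) + 191| = |u − 6|·|-5u - 33|.
Assume first that |u − 6| < 1, so |u| < 7. Then |-5u - 33| ≤ 5·7 + 33 = 68.
Hence |(-5u^2 - 3u + 7) + 191| ≤ 68|u − 6| < ε provided |u − 6| < ε/68.
Take δ = min(1, ε/68). Then 0 < |u − 6| < δ gives both |u − 6| < 1 and |u − 6| < ε/68, so |(-5u^2 - 3u + 7) + 191| < ε.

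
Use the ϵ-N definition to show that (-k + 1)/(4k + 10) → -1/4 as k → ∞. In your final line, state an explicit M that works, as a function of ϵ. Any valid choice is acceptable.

M = (7/8)/ϵ

Fix ϵ > 0. For k ≥ 1, |(-k + 1)/(4k + 10) + 1/4| = |14|/(4(4k + 10)) = 14/(4(4k + 10)).
Since 4k + 10 ≥ 4k for k ≥ 1, this is ≤ 14/(4·4k) = (7/8)/k.
So |(-k + 1)/(4k + 10) + 1/4| < ϵ whenever k > (7/8)/ϵ.
Take M = (7/8)/ϵ. If k > M then |(-k + 1)/(4k + 10) + 1/4| ≤ (7/8)/k < ϵ.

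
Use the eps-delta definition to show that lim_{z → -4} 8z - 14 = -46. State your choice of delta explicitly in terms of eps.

delta = eps/8

Let eps > 0 be given. We need delta > 0 so that 0 < |z + 4| < delta implies |(8z - 14) + 46| < eps.
Since (8z - 14) + 46 = 8(z + 4), we have |(8z - 14) + 46| = 8|z + 4|.
So 8|z + 4| < eps exactly when |z + 4| < eps/8.
Take delta = eps/8. If 0 < |z + 4| < delta then |(8z - 14) + 46| = 8|z + 4| < 8·(eps/8) = eps.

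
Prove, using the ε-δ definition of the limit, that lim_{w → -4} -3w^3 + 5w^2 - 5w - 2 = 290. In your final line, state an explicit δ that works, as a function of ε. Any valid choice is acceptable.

δ = min(2, ε/283)

Fix ε > 0. We want δ > 0 such that 0 < |w + 4| < δ implies |(-3w^3 + 5w^2 - 5w - 2) − 290| < ε.
(-3w^3 + 5w^2 - 5w - 2) − 290 = -3w^3 + 5w^2 - 5w - 292 = (w + 4)(-3w^2 + 17w - 73).
So |(-3w^3 + 5w^2 - 5w - 2) − 290| = |w + 4|·|-3w^2 + 17w - 73|.
Assume first that |w + 4| < 2, so |w| < 6. Then |-3w^2 + 17w - 73| ≤ 3·6^2 + 17·6 + 73 = 283.
Hence |(-3w^3 + 5w^2 - 5w - 2) − 290| ≤ 283|w + 4| < ε provided |w + 4| < ε/283.
Choosing δ = min(2, ε/283) ensures both conditions, hence |(-3w^3 + 5w^2 - 5w - 2) − 290| < ε.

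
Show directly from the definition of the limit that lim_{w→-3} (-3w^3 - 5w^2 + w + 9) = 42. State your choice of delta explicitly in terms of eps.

Let eps > 0 be given. We want delta > 0 such that 0 < |w + 3| < delta implies |(-3w^3 - 5w^2 + w + 9) − 42| < eps.
(-3w^3 - 5w^2 + w + 9) − 42 = -3w^3 - 5w^2 + w - 33 = (w + 3)(-3w^2 + 4w - 11).
So |(-3w^3 - 5w^2 + w + 9) − 42| = |w + 3|·|-3w^2 + 4w - 11|.
Assume first that |w + 3| < 2, so |w| < 5. Then |-3w^2 + 4w - 11| ≤ 3·5^2 + 4·5 + 11 = 106.
Hence |(-3w^3 - 5w^2 + w + 9) − 42| ≤ 106|w + 3| < eps provided |w + 3| < eps/106.
Choosing delta = min(2, eps/106) ensures both conditions, hence |(-3w^3 - 5w^2 + w + 9) − 42| < eps.

delta = min(2, eps/106)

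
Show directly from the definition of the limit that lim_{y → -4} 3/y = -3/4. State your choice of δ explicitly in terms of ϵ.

Let ϵ > 0 be given. We seek δ > 0 such that 0 < |y + 4| < δ implies |3/y + 3/4| < ϵ.
|3/y + 3/4| = 3·|-4 − y|/(4·|y|) = 3|y + 4|/(4|y|).
Restrict δ ≤ 2. Then |y + 4| < 2 gives |y| > 2, so 4|y| > 8.
Then |3/y + 3/4| < 3|y + 4|/8, which is < ϵ when |y + 4| < (8/3)ϵ.
Take δ = min(2, (8/3)ϵ). Then 0 < |y + 4| < δ gives both |y + 4| < 2 and |y + 4| < (8/3)ϵ, so |3/y + 3/4| < ϵ.

δ = min(2, (8/3)ϵ)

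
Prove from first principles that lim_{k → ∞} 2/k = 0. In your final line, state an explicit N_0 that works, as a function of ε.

N_0 = 2/ε

Let ε > 0. For k ≥ 1, |2/k − 0| = 2/(k) ≤ 2/k.
We need 2/k < ε, i.e. k > 2/ε.
Take N_0 = 2/ε. If k > N_0 then |2/k| ≤ 2/k < ε.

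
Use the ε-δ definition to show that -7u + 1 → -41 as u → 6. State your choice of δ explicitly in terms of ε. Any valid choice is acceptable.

Let ε > 0. We need δ > 0 so that 0 < |u − 6| < δ implies |(-7u + 1) + 41| < ε.
Since (-7u + 1) + 41 = -7(u − 6), we have |(-7u + 1) + 41| = 7|u − 6|.
So 7|u − 6| < ε exactly when |u − 6| < ε/7.
Take δ = ε/7. If 0 < |u − 6| < δ then |(-7u + 1) + 41| = 7|u − 6| < 7·(ε/7) = ε.

δ = ε/7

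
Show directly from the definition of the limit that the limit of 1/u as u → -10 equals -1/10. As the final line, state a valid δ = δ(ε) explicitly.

Let ε > 0. We seek δ > 0 such that 0 < |u + 10| < δ implies |1/u + 1/10| < ε.
|1/u + 1/10| = |-10 − u|/(10·|u|) = |u + 10|/(10|u|).
Restrict δ ≤ 5. Then |u + 10| < 5 gives |u| > 5, so 10|u| > 50.
Then |1/u + 1/10| < |u + 10|/50, which is < ε when |u + 10| < 50ε.
Take δ = min(5, 50ε). Then 0 < |u + 10| < δ gives both |u + 10| < 5 and |u + 10| < 50ε, so |1/u + 1/10| < ε.

δ = min(5, 50ε)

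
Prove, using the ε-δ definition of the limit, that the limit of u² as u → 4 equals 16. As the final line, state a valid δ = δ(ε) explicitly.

δ = min(2, ε/10)

Fix ε > 0. We seek δ > 0 with 0 < |u − 4| < δ ⇒ |u² − 16| < ε.
Factor: u² − 16 = (u − 4)(u + 4), so |u² − 16| = |u − 4|·|u + 4|.
Restrict δ ≤ 2. Then |u − 4| < 2 gives |u| < 6, so by the triangle inequality |u + 4| ≤ 6 + 4 = 10.
Hence |u² − 16| ≤ 10|u − 4|, which is < ε once |u − 4| < ε/10.
Take δ = min(2, ε/10). If 0 < |u − 4| < δ then both bounds hold and |u² − 16| ≤ 10|u − 4| < 10·(ε/10) = ε.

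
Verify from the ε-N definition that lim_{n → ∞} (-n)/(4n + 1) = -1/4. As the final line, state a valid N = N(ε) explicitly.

Fix ε > 0. For n ≥ 1, |(-n)/(4n + 1) + 1/4| = |1|/(4(4n + 1)) = 1/(4(4n + 1)).
Since 4n + 1 ≥ 4n for n ≥ 1, this is ≤ 1/(4·4n) = (1/16)/n.
So |(-n)/(4n + 1) + 1/4| < ε whenever n > (1/16)/ε.
Take N = (1/16)/ε. If n > N then |(-n)/(4n + 1) + 1/4| ≤ (1/16)/n < ε.

N = (1/16)/ε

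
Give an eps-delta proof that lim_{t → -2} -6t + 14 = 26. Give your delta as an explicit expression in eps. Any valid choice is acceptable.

Suppose eps > 0. We need delta > 0 so that 0 < |t + 2| < delta implies |(-6t + 14) − 26| < eps.
Since (-6t + 14) − 26 = -6(t + 2), we have |(-6t + 14) − 26| = 6|t + 2|.
So 6|t + 2| < eps exactly when |t + 2| < eps/6.
Choosing delta = eps/6 gives |(-6t + 14) − 26| = 6|t + 2| < eps whenever |t + 2| < delta.

delta = eps/6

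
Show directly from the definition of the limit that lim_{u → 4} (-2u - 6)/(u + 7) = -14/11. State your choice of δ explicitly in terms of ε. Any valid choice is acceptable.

δ = min(11/2, (121/16)ε)

Let ε > 0 be given. We want δ > 0 with 0 < |u − 4| < δ ⇒ |(-2u - 6)/(u + 7) + 14/11| < ε.
Combining over a common denominator, (-2u - 6)/(u + 7) + 14/11 = [(-2u - 6)·11 − (-14)·(u + 7)] / [11·(u + 7)] = -8(u − 4) / (11(u + 7)).
So |(-2u - 6)/(u + 7) + 14/11| = 8|u − 4| / (11·|u + 7|).
Restrict δ ≤ 11/2. Then |u − 4| < 11/2 gives |u + 7| = |(u − 4) + 11| ≥ 11 − 11/2 = 11/2.
Hence |(-2u - 6)/(u + 7) + 14/11| < 8|u − 4|/(11·(11/2)) = (16/121)|u − 4|, which is < ε once |u − 4| < (121/16)ε.
Take δ = min(11/2, (121/16)ε). Then 0 < |u − 4| < δ forces both bounds, so |(-2u - 6)/(u + 7) + 14/11| < ε.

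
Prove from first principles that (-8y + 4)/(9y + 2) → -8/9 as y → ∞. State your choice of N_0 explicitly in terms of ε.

Let ε > 0. We seek N_0 > 0 such that y > N_0 implies |(-8y + 4)/(9y + 2) + 8/9| < ε.
(-8y + 4)/(9y + 2) + 8/9 = (9(-8y + 4) − (-8)(9y + 2)) / (9(9y + 2)) = 52/(9(9y + 2)).
For y > 0 we have 9y + 2 > 9y, so |(-8y + 4)/(9y + 2) + 8/9| = 52/(9(9y + 2)) < 52/(9·9y) = (52/81)/y.
Thus |(-8y + 4)/(9y + 2) + 8/9| < ε whenever y > (52/81)/ε.
Take N_0 = (52/81)/ε. If y > N_0 then |(-8y + 4)/(9y + 2) + 8/9| < (52/81)/y < ε.

N_0 = (52/81)/ε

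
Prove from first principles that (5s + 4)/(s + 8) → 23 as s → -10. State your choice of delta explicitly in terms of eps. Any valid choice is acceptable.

Suppose eps > 0. We want delta > 0 with 0 < |s + 10| < delta ⇒ |(5s + 4)/(s + 8) − 23| < eps.
Combining over a common denominator, (5s + 4)/(s + 8) − 23 = [(5s + 4)·(-2) − (-46)·(s + 8)] / [(-2)·(s + 8)] = 36(s + 10) / ((-2)(s + 8)).
So |(5s + 4)/(s + 8) − 23| = 36|s + 10| / (2·|s + 8|).
Require delta ≤ 1, so |s + 8| ≥ |-2| − |s + 10| > 2 − 1 = 1.
Hence |(5s + 4)/(s + 8) − 23| < 36|s + 10|/(2·1) = 18|s + 10|, which is < eps once |s + 10| < (1/18)eps.
Take delta = min(1, (1/18)eps). Then 0 < |s + 10| < delta forces both bounds, so |(5s + 4)/(s + 8) − 23| < eps.

delta = min(1, (1/18)eps)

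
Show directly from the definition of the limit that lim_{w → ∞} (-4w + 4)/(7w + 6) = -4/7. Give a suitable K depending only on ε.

K = (52/49)/ε

Let ε > 0 be given. We seek K > 0 such that w > K implies |(-4w + 4)/(7w + 6) + 4/7| < ε.
(-4w + 4)/(7w + 6) + 4/7 = (7(-4w + 4) − (-4)(7w + 6)) / (7(7w + 6)) = 52/(7(7w + 6)).
For w > 0 we have 7w + 6 > 7w, so |(-4w + 4)/(7w + 6) + 4/7| = 52/(7(7w + 6)) < 52/(7·7w) = (52/49)/w.
Thus |(-4w + 4)/(7w + 6) + 4/7| < ε whenever w > (52/49)/ε.
Take K = (52/49)/ε. If w > K then |(-4w + 4)/(7w + 6) + 4/7| < (52/49)/w < ε.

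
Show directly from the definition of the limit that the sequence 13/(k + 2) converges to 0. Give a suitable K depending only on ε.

Let ε > 0. For k ≥ 1, |13/(k + 2) − 0| = 13/(k + 2) ≤ 13/k.
We need 13/k < ε, i.e. k > 13/ε.
Take K = 13/ε. If k > K then |13/(k + 2)| ≤ 13/k < ε.

K = 13/ε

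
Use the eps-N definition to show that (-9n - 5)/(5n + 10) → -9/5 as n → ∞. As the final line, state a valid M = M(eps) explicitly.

Suppose eps > 0. For n ≥ 1, |(-9n - 5)/(5n + 10) + 9/5| = |65|/(5(5n + 10)) = 65/(5(5n + 10)).
Since 5n + 10 ≥ 5n for n ≥ 1, this is ≤ 65/(5·5n) = (13/5)/n.
So |(-9n - 5)/(5n + 10) + 9/5| < eps whenever n > (13/5)/eps.
Take M = (13/5)/eps. If n > M then |(-9n - 5)/(5n + 10) + 9/5| ≤ (13/5)/n < eps.

M = (13/5)/eps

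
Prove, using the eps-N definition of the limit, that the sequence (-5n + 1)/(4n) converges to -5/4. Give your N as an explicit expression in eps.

N = (1/4)/eps

Let eps > 0. For n ≥ 1, |(-5n + 1)/(4n) + 5/4| = |4|/(4(4n)) = 4/(4(4n)).
Since 4n ≥ 4n for n ≥ 1, this is ≤ 4/(4·4n) = (1/4)/n.
So |(-5n + 1)/(4n) + 5/4| < eps whenever n > (1/4)/eps.
Take N = (1/4)/eps. If n > N then |(-5n + 1)/(4n) + 5/4| ≤ (1/4)/n < eps.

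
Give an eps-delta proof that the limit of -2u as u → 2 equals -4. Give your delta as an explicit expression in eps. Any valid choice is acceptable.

delta = eps/2

Fix eps > 0. We need delta > 0 so that 0 < |u − 2| < delta implies |(-2u) + 4| < eps.
Since (-2u) + 4 = -2(u − 2), we have |(-2u) + 4| = 2|u − 2|.
So 2|u − 2| < eps exactly when |u − 2| < eps/2.
Choosing delta = eps/2 gives |(-2u) + 4| = 2|u − 2| < eps whenever |u − 2| < delta.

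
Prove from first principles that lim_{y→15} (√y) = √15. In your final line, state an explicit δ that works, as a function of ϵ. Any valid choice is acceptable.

Suppose ϵ > 0. We want δ > 0 such that 0 < |y − 15| < δ implies |√y − √15| < ϵ.
Multiplying by the conjugate, |√y − √15| = |y − 15|/(√y + √15).
Restrict δ ≤ 15 so that |y − 15| < 15 forces y > 0, and then √y + √15 > √15.
Hence |√y − √15| < |y − 15|/√15, which is < ϵ once |y − 15| < √15·ϵ.
Take δ = min(15, √15·ϵ). If 0 < |y − 15| < δ then y > 0 and |√y − √15| < |y − 15|/√15 < ϵ.

δ = min(15, √15·ϵ)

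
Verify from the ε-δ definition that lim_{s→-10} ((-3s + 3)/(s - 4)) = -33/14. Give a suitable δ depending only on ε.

δ = min(7, (98/9)ε)

Suppose ε > 0. We want δ > 0 with 0 < |s + 10| < δ ⇒ |(-3s + 3)/(s - 4) + 33/14| < ε.
Combining over a common denominator, (-3s + 3)/(s - 4) + 33/14 = [(-3s + 3)·(-14) − 33·(s - 4)] / [(-14)·(s - 4)] = 9(s + 10) / ((-14)(s - 4)).
So |(-3s + 3)/(s - 4) + 33/14| = 9|s + 10| / (14·|s − 4|).
Restrict δ ≤ 7. Then |s + 10| < 7 gives |s − 4| = |(s + 10) + (-14)| ≥ 14 − 7 = 7.
Hence |(-3s + 3)/(s - 4) + 33/14| < 9|s + 10|/(14·7) = (9/98)|s + 10|, which is < ε once |s + 10| < (98/9)ε.
Take δ = min(7, (98/9)ε). Then 0 < |s + 10| < δ forces both bounds, so |(-3s + 3)/(s - 4) + 33/14| < ε.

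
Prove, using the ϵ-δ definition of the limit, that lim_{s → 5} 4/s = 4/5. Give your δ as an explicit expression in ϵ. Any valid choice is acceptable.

Let ϵ > 0 be given. We seek δ > 0 such that 0 < |s − 5| < δ implies |4/s − (4/5)| < ϵ.
|4/s − (4/5)| = 4·|5 − s|/(5·|s|) = 4|s − 5|/(5|s|).
Require δ ≤ 5/2 so that |s| > 5 − 5/2 = 5/2, hence 5|s| > 25/2.
Then |4/s − (4/5)| < 4|s − 5|/(25/2), which is < ϵ when |s − 5| < (25/8)ϵ.
Take δ = min(5/2, (25/8)ϵ). Then 0 < |s − 5| < δ gives both |s − 5| < 5/2 and |s − 5| < (25/8)ϵ, so |4/s − (4/5)| < ϵ.

δ = min(5/2, (25/8)ϵ)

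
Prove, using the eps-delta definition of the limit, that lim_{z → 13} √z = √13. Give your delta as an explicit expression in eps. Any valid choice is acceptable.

Fix eps > 0. We want delta > 0 such that 0 < |z − 13| < delta implies |√z − √13| < eps.
Rationalise: √z − √13 = (z − 13)/(√z + √13), so |√z − √13| = |z − 13|/(√z + √13).
Restrict delta ≤ 13 so that |z − 13| < 13 forces z > 0, and then √z + √13 > √13.
Hence |√z − √13| < |z − 13|/√13, which is < eps once |z − 13| < √13·eps.
Take delta = min(13, √13·eps). If 0 < |z − 13| < delta then z > 0 and |√z − √13| < |z − 13|/√13 < eps.

delta = min(13, √13·eps)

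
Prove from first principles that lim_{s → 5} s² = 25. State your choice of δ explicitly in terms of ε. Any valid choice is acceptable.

Fix ε > 0. We seek δ > 0 with 0 < |s − 5| < δ ⇒ |s² − 25| < ε.
Factor: s² − 25 = (s − 5)(s + 5), so |s² − 25| = |s − 5|·|s + 5|.
Impose δ ≤ 1 so that |s| < 6; then |s + 5| ≤ 11.
Hence |s² − 25| ≤ 11|s − 5|, which is < ε once |s − 5| < ε/11.
Take δ = min(1, ε/11). If 0 < |s − 5| < δ then both bounds hold and |s² − 25| ≤ 11|s − 5| < 11·(ε/11) = ε.

δ = min(1, ε/11)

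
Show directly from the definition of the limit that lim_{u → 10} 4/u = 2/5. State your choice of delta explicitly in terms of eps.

Let eps > 0. We seek delta > 0 such that 0 < |u − 10| < delta implies |4/u − (2/5)| < eps.
|4/u − (2/5)| = 4·|10 − u|/(10·|u|) = 4|u − 10|/(10|u|).
Restrict delta ≤ 5. Then |u − 10| < 5 gives |u| > 5, so 10|u| > 50.
Then |4/u − (2/5)| < 4|u − 10|/50, which is < eps when |u − 10| < (25/2)eps.
Take delta = min(5, (25/2)eps). Then 0 < |u − 10| < delta gives both |u − 10| < 5 and |u − 10| < (25/2)eps, so |4/u − (2/5)| < eps.

delta = min(5, (25/2)eps)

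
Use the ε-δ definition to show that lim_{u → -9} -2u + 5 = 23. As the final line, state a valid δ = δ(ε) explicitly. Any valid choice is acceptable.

δ = ε/2

Suppose ε > 0. We need δ > 0 so that 0 < |u + 9| < δ implies |(-2u + 5) − 23| < ε.
|(-2u + 5) − 23| = |-2u - 18| = 2|u + 9|.
So 2|u + 9| < ε exactly when |u + 9| < ε/2.
Take δ = ε/2. If 0 < |u + 9| < δ then |(-2u + 5) − 23| = 2|u + 9| < 2·(ε/2) = ε.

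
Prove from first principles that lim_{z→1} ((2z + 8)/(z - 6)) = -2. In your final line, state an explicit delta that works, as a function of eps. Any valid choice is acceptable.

Let eps > 0. We want delta > 0 with 0 < |z − 1| < delta ⇒ |(2z + 8)/(z - 6) + 2| < eps.
Combining over a common denominator, (2z + 8)/(z - 6) + 2 = [(2z + 8)·(-5) − 10·(z - 6)] / [(-5)·(z - 6)] = -20(z − 1) / ((-5)(z - 6)).
So |(2z + 8)/(z - 6) + 2| = 20|z − 1| / (5·|z − 6|).
Restrict delta ≤ 5/2. Then |z − 1| < 5/2 gives |z − 6| = |(z − 1) + (-5)| ≥ 5 − 5/2 = 5/2.
Hence |(2z + 8)/(z - 6) + 2| < 20|z − 1|/(5·(5/2)) = (8/5)|z − 1|, which is < eps once |z − 1| < (5/8)eps.
Take delta = min(5/2, (5/8)eps). Then 0 < |z − 1| < delta forces both bounds, so |(2z + 8)/(z - 6) + 2| < eps.

delta = min(5/2, (5/8)eps)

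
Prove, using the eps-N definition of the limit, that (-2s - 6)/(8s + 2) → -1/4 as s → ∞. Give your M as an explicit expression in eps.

M = (11/16)/eps

Fix eps > 0. We seek M > 0 such that s > M implies |(-2s - 6)/(8s + 2) + 1/4| < eps.
(-2s - 6)/(8s + 2) + 1/4 = (8(-2s - 6) − (-2)(8s + 2)) / (8(8s + 2)) = -44/(8(8s + 2)).
For s > 0 we have 8s + 2 > 8s, so |(-2s - 6)/(8s + 2) + 1/4| = 44/(8(8s + 2)) < 44/(8·8s) = (11/16)/s.
Thus |(-2s - 6)/(8s + 2) + 1/4| < eps whenever s > (11/16)/eps.
Take M = (11/16)/eps. If s > M then |(-2s - 6)/(8s + 2) + 1/4| < (11/16)/s < eps.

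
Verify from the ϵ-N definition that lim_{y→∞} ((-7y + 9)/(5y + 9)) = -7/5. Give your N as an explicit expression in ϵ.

Let ϵ > 0. We seek N > 0 such that y > N implies |(-7y + 9)/(5y + 9) + 7/5| < ϵ.
(-7y + 9)/(5y + 9) + 7/5 = (5(-7y + 9) − (-7)(5y + 9)) / (5(5y + 9)) = 108/(5(5y + 9)).
For y > 0 we have 5y + 9 > 5y, so |(-7y + 9)/(5y + 9) + 7/5| = 108/(5(5y + 9)) < 108/(5·5y) = (108/25)/y.
Thus |(-7y + 9)/(5y + 9) + 7/5| < ϵ whenever y > (108/25)/ϵ.
Take N = (108/25)/ϵ. If y > N then |(-7y + 9)/(5y + 9) + 7/5| < (108/25)/y < ϵ.

N = (108/25)/ϵ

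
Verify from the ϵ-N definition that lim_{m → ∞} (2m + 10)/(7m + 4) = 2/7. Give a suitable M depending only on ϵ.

Let ϵ > 0 be given. For m ≥ 1, |(2m + 10)/(7m + 4) − (2/7)| = |62|/(7(7m + 4)) = 62/(7(7m + 4)).
Since 7m + 4 ≥ 7m for m ≥ 1, this is ≤ 62/(7·7m) = (62/49)/m.
So |(2m + 10)/(7m + 4) − (2/7)| < ϵ whenever m > (62/49)/ϵ.
Take M = (62/49)/ϵ. If m > M then |(2m + 10)/(7m + 4) − (2/7)| ≤ (62/49)/m < ϵ.

M = (62/49)/ϵ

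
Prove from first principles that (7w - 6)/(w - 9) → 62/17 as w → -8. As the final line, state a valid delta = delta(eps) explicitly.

Let eps > 0. We want delta > 0 with 0 < |w + 8| < delta ⇒ |(7w - 6)/(w - 9) − (62/17)| < eps.
Combining over a common denominator, (7w - 6)/(w - 9) − (62/17) = [(7w - 6)·(-17) − (-62)·(w - 9)] / [(-17)·(w - 9)] = -57(w + 8) / ((-17)(w - 9)).
So |(7w - 6)/(w - 9) − (62/17)| = 57|w + 8| / (17·|w − 9|).
Restrict delta ≤ 17/2. Then |w + 8| < 17/2 gives |w − 9| = |(w + 8) + (-17)| ≥ 17 − 17/2 = 17/2.
Hence |(7w - 6)/(w - 9) − (62/17)| < 57|w + 8|/(17·(17/2)) = (114/289)|w + 8|, which is < eps once |w + 8| < (289/114)eps.
Take delta = min(17/2, (289/114)eps). Then 0 < |w + 8| < delta forces both bounds, so |(7w - 6)/(w - 9) − (62/17)| < eps.

delta = min(17/2, (289/114)eps)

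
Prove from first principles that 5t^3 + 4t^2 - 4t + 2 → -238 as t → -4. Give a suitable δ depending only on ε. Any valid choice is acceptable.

Let ε > 0. We want δ > 0 such that 0 < |t + 4| < δ implies |(5t^3 + 4t^2 - 4t + 2) + 238| < ε.
(5t^3 + 4t^2 - 4t + 2) + 238 = 5t^3 + 4t^2 - 4t + 240 = (t + 4)(5t^2 - 16t + 60).
So |(5t^3 + 4t^2 - 4t + 2) + 238| = |t + 4|·|5t^2 - 16t + 60|.
Require δ ≤ 2. Then |t + 4| < 2 gives |t| < 6, and by the triangle inequality |5t^2 - 16t + 60| ≤ 5·6^2 + 16·6 + 60 = 336.
Hence |(5t^3 + 4t^2 - 4t + 2) + 238| ≤ 336|t + 4| < ε provided |t + 4| < ε/336.
Choosing δ = min(2, ε/336) ensures both conditions, hence |(5t^3 + 4t^2 - 4t + 2) + 238| < ε.

δ = min(2, ε/336)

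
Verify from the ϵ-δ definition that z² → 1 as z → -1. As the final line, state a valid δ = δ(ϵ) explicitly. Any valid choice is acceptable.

δ = min(2, ϵ/4)

Let ϵ > 0 be given. We seek δ > 0 with 0 < |z + 1| < δ ⇒ |z² − 1| < ϵ.
Factor: z² − 1 = (z + 1)(z - 1), so |z² − 1| = |z + 1|·|z - 1|.
Impose δ ≤ 2 so that |z| < 3; then |z - 1| ≤ 4.
Hence |z² − 1| ≤ 4|z + 1|, which is < ϵ once |z + 1| < ϵ/4.
Take δ = min(2, ϵ/4). If 0 < |z + 1| < δ then both bounds hold and |z² − 1| ≤ 4|z + 1| < 4·(ϵ/4) = ϵ.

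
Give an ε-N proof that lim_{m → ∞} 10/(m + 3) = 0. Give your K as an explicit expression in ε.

Fix ε > 0. For m ≥ 1, |10/(m + 3) − 0| = 10/(m + 3) ≤ 10/m.
We need 10/m < ε, i.e. m > 10/ε.
Take K = 10/ε. If m > K then |10/(m + 3)| ≤ 10/m < ε.

K = 10/ε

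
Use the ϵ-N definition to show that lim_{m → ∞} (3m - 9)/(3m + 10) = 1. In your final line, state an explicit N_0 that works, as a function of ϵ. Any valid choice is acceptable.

Fix ϵ > 0. For m ≥ 1, |(3m - 9)/(3m + 10) − 1| = |-57|/(3(3m + 10)) = 57/(3(3m + 10)).
Since 3m + 10 ≥ 3m for m ≥ 1, this is ≤ 57/(3·3m) = (19/3)/m.
So |(3m - 9)/(3m + 10) − 1| < ϵ whenever m > (19/3)/ϵ.
Take N_0 = (19/3)/ϵ. If m > N_0 then |(3m - 9)/(3m + 10) − 1| ≤ (19/3)/m < ϵ.

N_0 = (19/3)/ϵ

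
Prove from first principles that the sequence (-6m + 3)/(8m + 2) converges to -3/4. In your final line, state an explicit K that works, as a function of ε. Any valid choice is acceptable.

K = (9/16)/ε

Suppose ε > 0. For m ≥ 1, |(-6m + 3)/(8m + 2) + 3/4| = |36|/(8(8m + 2)) = 36/(8(8m + 2)).
Since 8m + 2 ≥ 8m for m ≥ 1, this is ≤ 36/(8·8m) = (9/16)/m.
So |(-6m + 3)/(8m + 2) + 3/4| < ε whenever m > (9/16)/ε.
Take K = (9/16)/ε. If m > K then |(-6m + 3)/(8m + 2) + 3/4| ≤ (9/16)/m < ε.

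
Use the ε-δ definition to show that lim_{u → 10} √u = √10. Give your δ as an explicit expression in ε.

δ = min(10, √10·ε)

Fix ε > 0. We want δ > 0 such that 0 < |u − 10| < δ implies |√u − √10| < ε.
Rationalise: √u − √10 = (u − 10)/(√u + √10), so |√u − √10| = |u − 10|/(√u + √10).
Restrict δ ≤ 10 so that |u − 10| < 10 forces u > 0, and then √u + √10 > √10.
Hence |√u − √10| < |u − 10|/√10, which is < ε once |u − 10| < √10·ε.
Take δ = min(10, √10·ε). If 0 < |u − 10| < δ then u > 0 and |√u − √10| < |u − 10|/√10 < ε.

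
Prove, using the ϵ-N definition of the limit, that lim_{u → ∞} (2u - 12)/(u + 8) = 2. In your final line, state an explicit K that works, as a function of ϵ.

K = 28/ϵ

Let ϵ > 0. We seek K > 0 such that u > K implies |(2u - 12)/(u + 8) − 2| < ϵ.
(2u - 12)/(u + 8) − 2 = ((2u - 12) − 2(u + 8)) / ((u + 8)) = -28/((u + 8)).
For u > 0 we have u + 8 > u, so |(2u - 12)/(u + 8) − 2| = 28/((u + 8)) < 28/(u) = 28/u.
Thus |(2u - 12)/(u + 8) − 2| < ϵ whenever u > 28/ϵ.
Take K = 28/ϵ. If u > K then |(2u - 12)/(u + 8) − 2| < 28/u < ϵ.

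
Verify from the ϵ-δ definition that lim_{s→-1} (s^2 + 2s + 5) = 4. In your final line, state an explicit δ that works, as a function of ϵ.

δ = min(2, ϵ/4)

Let ϵ > 0. We want δ > 0 such that 0 < |s + 1| < δ implies |(s^2 + 2s + 5) − 4| < ϵ.
(s^2 + 2s + 5) − 4 = s^2 + 2s + 1 = (s + 1)(s + 1).
So |(s^2 + 2s + 5) − 4| = |s + 1|·|s + 1|.
Require δ ≤ 2. Then |s + 1| < 2 gives |s| < 3, and by the triangle inequality |s + 1| ≤ 3 + 1 = 4.
Hence |(s^2 + 2s + 5) − 4| ≤ 4|s + 1| < ϵ provided |s + 1| < ϵ/4.
Choosing δ = min(2, ϵ/4) ensures both conditions, hence |(s^2 + 2s + 5) − 4| < ϵ.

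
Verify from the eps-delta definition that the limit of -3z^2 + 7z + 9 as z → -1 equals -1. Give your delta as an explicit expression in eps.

Suppose eps > 0. We want delta > 0 such that 0 < |z + 1| < delta implies |(-3z^2 + 7z + 9) + 1| < eps.
(-3z^2 + 7z + 9) + 1 = -3z^2 + 7z + 10 = (z + 1)(-3z + 10).
So |(-3z^2 + 7z + 9) + 1| = |z + 1|·|-3z + 10|.
Assume first that |z + 1| < 2, so |z| < 3. Then |-3z + 10| ≤ 3·3 + 10 = 19.
Hence |(-3z^2 + 7z + 9) + 1| ≤ 19|z + 1| < eps provided |z + 1| < eps/19.
Take delta = min(2, eps/19). Then 0 < |z + 1| < delta gives both |z + 1| < 2 and |z + 1| < eps/19, so |(-3z^2 + 7z + 9) + 1| < eps.

delta = min(2, eps/19)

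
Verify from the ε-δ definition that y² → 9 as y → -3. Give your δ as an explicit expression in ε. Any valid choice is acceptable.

δ = min(1, ε/7)

Let ε > 0. We seek δ > 0 with 0 < |y + 3| < δ ⇒ |y² − 9| < ε.
Factor: y² − 9 = (y + 3)(y - 3), so |y² − 9| = |y + 3|·|y - 3|.
Restrict δ ≤ 1. Then |y + 3| < 1 gives |y| < 4, so by the triangle inequality |y - 3| ≤ 4 + 3 = 7.
Hence |y² − 9| ≤ 7|y + 3|, which is < ε once |y + 3| < ε/7.
Take δ = min(1, ε/7). If 0 < |y + 3| < δ then both bounds hold and |y² − 9| ≤ 7|y + 3| < 7·(ε/7) = ε.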